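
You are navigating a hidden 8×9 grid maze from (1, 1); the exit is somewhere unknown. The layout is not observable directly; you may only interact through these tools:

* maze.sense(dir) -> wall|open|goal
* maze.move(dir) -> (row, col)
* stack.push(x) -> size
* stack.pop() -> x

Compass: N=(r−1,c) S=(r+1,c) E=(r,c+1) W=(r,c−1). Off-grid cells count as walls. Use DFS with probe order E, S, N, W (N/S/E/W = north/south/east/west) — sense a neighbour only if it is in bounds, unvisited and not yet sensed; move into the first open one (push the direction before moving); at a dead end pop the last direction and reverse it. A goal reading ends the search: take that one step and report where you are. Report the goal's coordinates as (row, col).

CALL maze.sense[dir: east]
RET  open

CALL stack.push[x: east]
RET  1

CALL maze.move[dir: east]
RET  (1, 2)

CALL maze.sense[dir: east]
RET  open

CALL stack.push[x: east]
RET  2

CALL maze.move[dir: east]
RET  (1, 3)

CALL maze.sense[dir: east]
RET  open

CALL stack.push[x: east]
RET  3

CALL maze.move[dir: east]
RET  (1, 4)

CALL maze.sense[dir: east]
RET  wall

CALL maze.sense[dir: south]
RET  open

CALL stack.push[x: south]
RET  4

CALL maze.move[dir: south]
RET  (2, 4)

CALL maze.sense[dir: east]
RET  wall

CALL maze.sense[dir: south]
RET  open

CALL stack.push[x: south]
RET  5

CALL maze.move[dir: south]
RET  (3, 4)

CALL maze.sense[dir: east]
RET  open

CALL stack.push[x: east]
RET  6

CALL maze.move[dir: east]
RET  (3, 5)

CALL maze.sense[dir: east]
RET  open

CALL stack.push[x: east]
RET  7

CALL maze.move[dir: east]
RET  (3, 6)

CALL maze.sense[dir: east]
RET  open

CALL stack.push[x: east]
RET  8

CALL maze.move[dir: east]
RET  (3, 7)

CALL maze.sense[dir: east]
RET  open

CALL stack.push[x: east]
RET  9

CALL maze.move[dir: east]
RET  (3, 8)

CALL maze.sense[dir: south]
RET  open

CALL stack.push[x: south]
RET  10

CALL maze.move[dir: south]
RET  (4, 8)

CALL maze.sense[dir: south]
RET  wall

CALL maze.sense[dir: west]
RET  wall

CALL stack.pop[]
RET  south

CALL maze.move[dir: north]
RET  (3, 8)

CALL maze.sense[dir: north]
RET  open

CALL stack.push[x: north]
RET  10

CALL maze.move[dir: north]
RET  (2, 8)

CALL maze.sense[dir: north]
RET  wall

CALL maze.sense[dir: west]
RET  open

CALL stack.push[x: west]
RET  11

CALL maze.move[dir: west]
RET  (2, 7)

CALL maze.sense[dir: north]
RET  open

CALL stack.push[x: north]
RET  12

CALL maze.move[dir: north]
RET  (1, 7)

CALL maze.sense[dir: north]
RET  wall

CALL maze.sense[dir: west]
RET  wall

CALL stack.pop[]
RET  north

CALL maze.move[dir: south]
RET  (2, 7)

CALL maze.sense[dir: west]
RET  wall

CALL stack.pop[]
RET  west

CALL maze.move[dir: east]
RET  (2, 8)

CALL stack.pop[]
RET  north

CALL maze.move[dir: south]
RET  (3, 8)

CALL stack.pop[]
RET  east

CALL maze.move[dir: west]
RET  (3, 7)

CALL stack.pop[]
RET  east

CALL maze.move[dir: west]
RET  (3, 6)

CALL maze.sense[dir: south]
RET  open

CALL stack.push[x: south]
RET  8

CALL maze.move[dir: south]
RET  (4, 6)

CALL maze.sense[dir: south]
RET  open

CALL stack.push[x: south]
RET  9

CALL maze.move[dir: south]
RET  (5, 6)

CALL maze.sense[dir: east]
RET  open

CALL stack.push[x: east]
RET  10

CALL maze.move[dir: east]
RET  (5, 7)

CALL maze.sense[dir: south]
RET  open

CALL stack.push[x: south]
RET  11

CALL maze.move[dir: south]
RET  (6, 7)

CALL maze.sense[dir: east]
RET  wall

CALL maze.sense[dir: south]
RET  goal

CALL maze.move[dir: south]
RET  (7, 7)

Answer: (7, 7)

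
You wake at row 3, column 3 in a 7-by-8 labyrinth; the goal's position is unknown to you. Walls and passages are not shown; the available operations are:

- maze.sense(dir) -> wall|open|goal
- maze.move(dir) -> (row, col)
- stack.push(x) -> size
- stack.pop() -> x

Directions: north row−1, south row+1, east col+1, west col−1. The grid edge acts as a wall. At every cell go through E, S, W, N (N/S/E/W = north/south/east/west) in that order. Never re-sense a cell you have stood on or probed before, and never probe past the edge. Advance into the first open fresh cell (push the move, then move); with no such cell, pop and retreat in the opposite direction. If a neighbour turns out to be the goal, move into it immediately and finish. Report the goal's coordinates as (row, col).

-> sense(dir→east)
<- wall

-> sense(dir→south)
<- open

-> push(x→south)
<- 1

-> move(dir→south)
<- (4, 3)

-> sense(dir→east)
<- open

-> push(x→east)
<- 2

-> move(dir→east)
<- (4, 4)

-> sense(dir→east)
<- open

-> push(x→east)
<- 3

-> move(dir→east)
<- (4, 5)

-> sense(dir→east)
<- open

-> push(x→east)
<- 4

-> move(dir→east)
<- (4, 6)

-> sense(dir→east)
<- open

-> push(x→east)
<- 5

-> move(dir→east)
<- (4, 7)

-> sense(dir→south)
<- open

-> push(x→south)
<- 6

-> move(dir→south)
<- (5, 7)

-> sense(dir→south)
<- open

-> push(x→south)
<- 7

-> move(dir→south)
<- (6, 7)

-> sense(dir→west)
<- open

-> push(x→west)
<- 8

-> move(dir→west)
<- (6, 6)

-> sense(dir→west)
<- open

-> push(x→west)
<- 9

-> move(dir→west)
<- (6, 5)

-> sense(dir→west)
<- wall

-> sense(dir→north)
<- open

-> push(x→north)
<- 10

-> move(dir→north)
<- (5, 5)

-> sense(dir→east)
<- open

-> push(x→east)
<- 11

-> move(dir→east)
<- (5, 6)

-> pop()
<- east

-> move(dir→west)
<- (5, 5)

-> sense(dir→west)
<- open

-> push(x→west)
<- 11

-> move(dir→west)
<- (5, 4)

-> sense(dir→west)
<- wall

-> pop()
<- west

-> move(dir→east)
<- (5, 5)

-> pop()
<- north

-> move(dir→south)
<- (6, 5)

-> pop()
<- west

-> move(dir→east)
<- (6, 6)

-> pop()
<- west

-> move(dir→east)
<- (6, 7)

-> pop()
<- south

-> move(dir→north)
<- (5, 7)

-> pop()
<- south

-> move(dir→north)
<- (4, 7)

-> sense(dir→north)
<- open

-> push(x→north)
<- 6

-> move(dir→north)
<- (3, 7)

-> sense(dir→west)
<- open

-> push(x→west)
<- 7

-> move(dir→west)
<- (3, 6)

-> sense(dir→west)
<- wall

-> sense(dir→north)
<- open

-> push(x→north)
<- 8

-> move(dir→north)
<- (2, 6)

-> sense(dir→east)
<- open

-> push(x→east)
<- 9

-> move(dir→east)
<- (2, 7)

-> sense(dir→north)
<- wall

-> pop()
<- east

-> move(dir→west)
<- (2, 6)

-> sense(dir→west)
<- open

-> push(x→west)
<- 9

-> move(dir→west)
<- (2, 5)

-> sense(dir→west)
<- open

-> push(x→west)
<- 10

-> move(dir→west)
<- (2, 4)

-> sense(dir→west)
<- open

-> push(x→west)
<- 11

-> move(dir→west)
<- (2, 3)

-> sense(dir→west)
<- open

-> push(x→west)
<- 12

-> move(dir→west)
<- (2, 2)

-> sense(dir→south)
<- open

-> push(x→south)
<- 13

-> move(dir→south)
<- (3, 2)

-> sense(dir→south)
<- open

-> push(x→south)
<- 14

-> move(dir→south)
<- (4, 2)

-> sense(dir→south)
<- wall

-> sense(dir→west)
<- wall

-> pop()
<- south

-> move(dir→north)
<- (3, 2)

-> sense(dir→west)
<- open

-> push(x→west)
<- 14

-> move(dir→west)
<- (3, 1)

-> sense(dir→west)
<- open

-> push(x→west)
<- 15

-> move(dir→west)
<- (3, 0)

-> sense(dir→south)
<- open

-> push(x→south)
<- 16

-> move(dir→south)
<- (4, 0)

-> sense(dir→south)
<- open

-> push(x→south)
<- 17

-> move(dir→south)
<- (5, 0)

-> sense(dir→east)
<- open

-> push(x→east)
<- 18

-> move(dir→east)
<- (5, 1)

-> sense(dir→south)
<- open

-> push(x→south)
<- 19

-> move(dir→south)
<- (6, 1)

-> sense(dir→east)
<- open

-> push(x→east)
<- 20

-> move(dir→east)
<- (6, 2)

-> sense(dir→east)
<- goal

-> move(dir→east)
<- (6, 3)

Answer: (6, 3)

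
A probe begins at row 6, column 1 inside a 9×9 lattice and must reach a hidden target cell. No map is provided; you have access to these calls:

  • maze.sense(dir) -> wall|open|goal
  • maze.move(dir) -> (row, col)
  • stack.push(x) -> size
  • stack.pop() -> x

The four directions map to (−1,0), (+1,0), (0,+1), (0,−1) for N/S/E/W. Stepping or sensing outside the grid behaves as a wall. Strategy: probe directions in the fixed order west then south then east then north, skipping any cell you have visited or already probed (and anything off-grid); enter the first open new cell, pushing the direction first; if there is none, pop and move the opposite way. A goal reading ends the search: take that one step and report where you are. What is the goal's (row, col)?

;; 1. maze.sense(dir→west) -> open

;; 2. stack.push(x→west) -> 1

;; 3. maze.move(dir→west) -> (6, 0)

;; 4. maze.sense(dir→south) -> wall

;; 5. maze.sense(dir→north) -> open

;; 6. stack.push(x→north) -> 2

;; 7. maze.move(dir→north) -> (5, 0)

;; 8. maze.sense(dir→east) -> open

;; 9. stack.push(x→east) -> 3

;; 10. maze.move(dir→east) -> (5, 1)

;; 11. maze.sense(dir→east) -> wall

;; 12. maze.sense(dir→north) -> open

;; 13. stack.push(x→north) -> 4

;; 14. maze.move(dir→north) -> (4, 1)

;; 15. maze.sense(dir→west) -> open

;; 16. stack.push(x→west) -> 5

;; 17. maze.move(dir→west) -> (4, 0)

;; 18. maze.sense(dir→north) -> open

;; 19. stack.push(x→north) -> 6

;; 20. maze.move(dir→north) -> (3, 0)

;; 21. maze.sense(dir→east) -> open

;; 22. stack.push(x→east) -> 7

;; 23. maze.move(dir→east) -> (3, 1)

;; 24. maze.sense(dir→east) -> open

;; 25. stack.push(x→east) -> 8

;; 26. maze.move(dir→east) -> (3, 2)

;; 27. maze.sense(dir→south) -> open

;; 28. stack.push(x→south) -> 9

;; 29. maze.move(dir→south) -> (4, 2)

;; 30. maze.sense(dir→east) -> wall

;; 31. stack.pop() -> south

;; 32. maze.move(dir→north) -> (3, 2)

;; 33. maze.sense(dir→east) -> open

;; 34. stack.push(x→east) -> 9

;; 35. maze.move(dir→east) -> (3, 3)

;; 36. maze.sense(dir→east) -> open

;; 37. stack.push(x→east) -> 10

;; 38. maze.move(dir→east) -> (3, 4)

;; 39. maze.sense(dir→south) -> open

;; 40. stack.push(x→south) -> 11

;; 41. maze.move(dir→south) -> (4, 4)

;; 42. maze.sense(dir→south) -> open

;; 43. stack.push(x→south) -> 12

;; 44. maze.move(dir→south) -> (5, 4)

;; 45. maze.sense(dir→west) -> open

;; 46. stack.push(x→west) -> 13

;; 47. maze.move(dir→west) -> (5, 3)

;; 48. maze.sense(dir→south) -> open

;; 49. stack.push(x→south) -> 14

;; 50. maze.move(dir→south) -> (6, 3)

;; 51. maze.sense(dir→west) -> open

;; 52. stack.push(x→west) -> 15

;; 53. maze.move(dir→west) -> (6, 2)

;; 54. maze.sense(dir→south) -> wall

;; 55. stack.pop() -> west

;; 56. maze.move(dir→east) -> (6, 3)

;; 57. maze.sense(dir→south) -> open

;; 58. stack.push(x→south) -> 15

;; 59. maze.move(dir→south) -> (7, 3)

;; 60. maze.sense(dir→south) -> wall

;; 61. maze.sense(dir→east) -> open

;; 62. stack.push(x→east) -> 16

;; 63. maze.move(dir→east) -> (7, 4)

;; 64. maze.sense(dir→south) -> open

;; 65. stack.push(x→south) -> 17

;; 66. maze.move(dir→south) -> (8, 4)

;; 67. maze.sense(dir→east) -> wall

;; 68. stack.pop() -> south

;; 69. maze.move(dir→north) -> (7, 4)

;; 70. maze.sense(dir→east) -> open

;; 71. stack.push(x→east) -> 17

;; 72. maze.move(dir→east) -> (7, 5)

;; 73. maze.sense(dir→east) -> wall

;; 74. maze.sense(dir→north) -> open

;; 75. stack.push(x→north) -> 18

;; 76. maze.move(dir→north) -> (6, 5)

;; 77. maze.sense(dir→west) -> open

;; 78. stack.push(x→west) -> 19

;; 79. maze.move(dir→west) -> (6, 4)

;; 80. stack.pop() -> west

;; 81. maze.move(dir→east) -> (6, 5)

;; 82. maze.sense(dir→east) -> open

;; 83. stack.push(x→east) -> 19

;; 84. maze.move(dir→east) -> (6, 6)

;; 85. maze.sense(dir→east) -> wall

;; 86. maze.sense(dir→north) -> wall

;; 87. stack.pop() -> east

;; 88. maze.move(dir→west) -> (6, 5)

;; 89. maze.sense(dir→north) -> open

;; 90. stack.push(x→north) -> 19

;; 91. maze.move(dir→north) -> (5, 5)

;; 92. maze.sense(dir→north) -> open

;; 93. stack.push(x→north) -> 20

;; 94. maze.move(dir→north) -> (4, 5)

;; 95. maze.sense(dir→east) -> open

;; 96. stack.push(x→east) -> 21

;; 97. maze.move(dir→east) -> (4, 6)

;; 98. maze.sense(dir→east) -> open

;; 99. stack.push(x→east) -> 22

;; 100. maze.move(dir→east) -> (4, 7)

;; 101. maze.sense(dir→south) -> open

;; 102. stack.push(x→south) -> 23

;; 103. maze.move(dir→south) -> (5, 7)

;; 104. maze.sense(dir→east) -> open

;; 105. stack.push(x→east) -> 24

;; 106. maze.move(dir→east) -> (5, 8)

;; 107. maze.sense(dir→south) -> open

;; 108. stack.push(x→south) -> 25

;; 109. maze.move(dir→south) -> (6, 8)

;; 110. maze.sense(dir→south) -> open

;; 111. stack.push(x→south) -> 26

;; 112. maze.move(dir→south) -> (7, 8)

;; 113. maze.sense(dir→west) -> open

;; 114. stack.push(x→west) -> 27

;; 115. maze.move(dir→west) -> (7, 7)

;; 116. maze.sense(dir→south) -> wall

;; 117. stack.pop() -> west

;; 118. maze.move(dir→east) -> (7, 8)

;; 119. maze.sense(dir→south) -> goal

;; 120. maze.move(dir→south) -> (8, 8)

Answer: (8, 8)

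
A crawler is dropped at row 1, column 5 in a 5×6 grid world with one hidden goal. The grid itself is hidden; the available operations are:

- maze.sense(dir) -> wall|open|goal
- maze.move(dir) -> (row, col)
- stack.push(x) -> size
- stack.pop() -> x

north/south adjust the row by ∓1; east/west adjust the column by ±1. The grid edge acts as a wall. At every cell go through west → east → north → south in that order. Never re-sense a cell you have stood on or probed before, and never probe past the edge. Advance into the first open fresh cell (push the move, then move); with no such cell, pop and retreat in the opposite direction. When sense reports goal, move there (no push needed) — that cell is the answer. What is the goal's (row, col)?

==> maze.sense(dir: west)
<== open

==> stack.push(x: west)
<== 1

==> maze.move(dir: west)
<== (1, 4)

==> maze.sense(dir: west)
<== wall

==> maze.sense(dir: north)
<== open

==> stack.push(x: north)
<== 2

==> maze.move(dir: north)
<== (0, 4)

==> maze.sense(dir: west)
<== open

==> stack.push(x: west)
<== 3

==> maze.move(dir: west)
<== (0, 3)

==> maze.sense(dir: west)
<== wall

==> stack.pop()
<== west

==> maze.move(dir: east)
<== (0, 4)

==> maze.sense(dir: east)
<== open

==> stack.push(x: east)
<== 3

==> maze.move(dir: east)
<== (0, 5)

==> stack.pop()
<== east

==> maze.move(dir: west)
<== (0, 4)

==> stack.pop()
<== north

==> maze.move(dir: south)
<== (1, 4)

==> maze.sense(dir: south)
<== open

==> stack.push(x: south)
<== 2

==> maze.move(dir: south)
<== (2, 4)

==> maze.sense(dir: west)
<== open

==> stack.push(x: west)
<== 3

==> maze.move(dir: west)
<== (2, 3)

==> maze.sense(dir: west)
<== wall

==> maze.sense(dir: south)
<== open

==> stack.push(x: south)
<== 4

==> maze.move(dir: south)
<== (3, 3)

==> maze.sense(dir: west)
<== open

==> stack.push(x: west)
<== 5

==> maze.move(dir: west)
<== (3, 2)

==> maze.sense(dir: west)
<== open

==> stack.push(x: west)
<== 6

==> maze.move(dir: west)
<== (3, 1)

==> maze.sense(dir: west)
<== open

==> stack.push(x: west)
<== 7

==> maze.move(dir: west)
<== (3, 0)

==> maze.sense(dir: north)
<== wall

==> maze.sense(dir: south)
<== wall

==> stack.pop()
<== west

==> maze.move(dir: east)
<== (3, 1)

==> maze.sense(dir: north)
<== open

==> stack.push(x: north)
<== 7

==> maze.move(dir: north)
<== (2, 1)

==> maze.sense(dir: north)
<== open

==> stack.push(x: north)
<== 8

==> maze.move(dir: north)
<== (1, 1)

==> maze.sense(dir: west)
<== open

==> stack.push(x: west)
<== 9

==> maze.move(dir: west)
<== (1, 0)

==> maze.sense(dir: north)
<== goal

==> maze.move(dir: north)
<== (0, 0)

Answer: (0, 0)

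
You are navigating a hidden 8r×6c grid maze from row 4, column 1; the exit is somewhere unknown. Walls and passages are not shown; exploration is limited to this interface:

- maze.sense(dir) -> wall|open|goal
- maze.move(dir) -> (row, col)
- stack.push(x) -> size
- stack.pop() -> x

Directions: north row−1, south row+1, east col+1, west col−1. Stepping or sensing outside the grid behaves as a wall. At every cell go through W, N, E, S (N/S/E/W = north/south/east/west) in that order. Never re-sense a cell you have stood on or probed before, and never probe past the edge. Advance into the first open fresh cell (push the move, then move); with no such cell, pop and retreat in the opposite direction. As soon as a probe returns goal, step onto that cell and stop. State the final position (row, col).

→ sense(dir→west)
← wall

→ sense(dir→north)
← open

→ push(x→north)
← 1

→ move(dir→north)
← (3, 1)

→ sense(dir→west)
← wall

→ sense(dir→north)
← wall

→ sense(dir→east)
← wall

→ pop()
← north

→ move(dir→south)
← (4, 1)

→ sense(dir→east)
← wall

→ sense(dir→south)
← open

→ push(x→south)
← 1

→ move(dir→south)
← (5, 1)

→ sense(dir→west)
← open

→ push(x→west)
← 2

→ move(dir→west)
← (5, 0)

→ sense(dir→south)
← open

→ push(x→south)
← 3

→ move(dir→south)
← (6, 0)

→ sense(dir→east)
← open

→ push(x→east)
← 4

→ move(dir→east)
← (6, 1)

→ sense(dir→east)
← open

→ push(x→east)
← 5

→ move(dir→east)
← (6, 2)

→ sense(dir→north)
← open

→ push(x→north)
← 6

→ move(dir→north)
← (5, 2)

→ sense(dir→east)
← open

→ push(x→east)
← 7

→ move(dir→east)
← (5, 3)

→ sense(dir→north)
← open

→ push(x→north)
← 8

→ move(dir→north)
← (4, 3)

→ sense(dir→north)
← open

→ push(x→north)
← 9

→ move(dir→north)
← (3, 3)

→ sense(dir→north)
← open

→ push(x→north)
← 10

→ move(dir→north)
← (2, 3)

→ sense(dir→west)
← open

→ push(x→west)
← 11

→ move(dir→west)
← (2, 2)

→ sense(dir→north)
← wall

→ pop()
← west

→ move(dir→east)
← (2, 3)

→ sense(dir→north)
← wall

→ sense(dir→east)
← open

→ push(x→east)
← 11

→ move(dir→east)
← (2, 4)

→ sense(dir→north)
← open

→ push(x→north)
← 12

→ move(dir→north)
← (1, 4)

→ sense(dir→north)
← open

→ push(x→north)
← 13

→ move(dir→north)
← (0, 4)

→ sense(dir→west)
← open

→ push(x→west)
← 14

→ move(dir→west)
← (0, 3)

→ sense(dir→west)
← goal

→ move(dir→west)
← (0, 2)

Answer: (0, 2)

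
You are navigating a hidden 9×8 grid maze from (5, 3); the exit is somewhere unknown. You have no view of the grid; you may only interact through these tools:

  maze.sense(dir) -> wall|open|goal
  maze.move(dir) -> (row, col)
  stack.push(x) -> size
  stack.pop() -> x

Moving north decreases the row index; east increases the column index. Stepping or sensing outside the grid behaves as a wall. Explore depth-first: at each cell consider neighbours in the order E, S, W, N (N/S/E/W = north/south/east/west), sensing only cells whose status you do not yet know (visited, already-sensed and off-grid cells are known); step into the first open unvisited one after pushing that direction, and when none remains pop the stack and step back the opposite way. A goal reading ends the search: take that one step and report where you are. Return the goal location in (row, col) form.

$ maze.sense east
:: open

$ stack.push east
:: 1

$ maze.move east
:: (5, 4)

$ maze.sense east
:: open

$ stack.push east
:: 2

$ maze.move east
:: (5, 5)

$ maze.sense east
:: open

$ stack.push east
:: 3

$ maze.move east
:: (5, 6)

$ maze.sense east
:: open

$ stack.push east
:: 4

$ maze.move east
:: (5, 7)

$ maze.sense south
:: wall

$ maze.sense north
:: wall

$ stack.pop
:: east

$ maze.move west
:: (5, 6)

$ maze.sense south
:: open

$ stack.push south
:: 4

$ maze.move south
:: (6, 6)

$ maze.sense south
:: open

$ stack.push south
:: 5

$ maze.move south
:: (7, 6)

$ maze.sense east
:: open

$ stack.push east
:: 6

$ maze.move east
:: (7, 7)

$ maze.sense south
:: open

$ stack.push south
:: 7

$ maze.move south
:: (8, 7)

$ maze.sense west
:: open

$ stack.push west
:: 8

$ maze.move west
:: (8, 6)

$ maze.sense west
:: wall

$ stack.pop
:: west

$ maze.move east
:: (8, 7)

$ stack.pop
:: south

$ maze.move north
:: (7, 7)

$ stack.pop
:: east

$ maze.move west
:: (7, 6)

$ maze.sense west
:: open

$ stack.push west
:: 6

$ maze.move west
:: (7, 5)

$ maze.sense west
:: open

$ stack.push west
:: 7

$ maze.move west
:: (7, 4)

$ maze.sense south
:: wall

$ maze.sense west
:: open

$ stack.push west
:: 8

$ maze.move west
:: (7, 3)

$ maze.sense south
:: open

$ stack.push south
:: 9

$ maze.move south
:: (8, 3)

$ maze.sense west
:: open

$ stack.push west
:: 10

$ maze.move west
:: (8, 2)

$ maze.sense west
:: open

$ stack.push west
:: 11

$ maze.move west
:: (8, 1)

$ maze.sense west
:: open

$ stack.push west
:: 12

$ maze.move west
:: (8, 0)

$ maze.sense north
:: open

$ stack.push north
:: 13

$ maze.move north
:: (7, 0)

$ maze.sense east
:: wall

$ maze.sense north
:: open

$ stack.push north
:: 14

$ maze.move north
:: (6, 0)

$ maze.sense east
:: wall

$ maze.sense north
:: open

$ stack.push north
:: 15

$ maze.move north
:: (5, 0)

$ maze.sense east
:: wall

$ maze.sense north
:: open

$ stack.push north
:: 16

$ maze.move north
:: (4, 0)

$ maze.sense east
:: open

$ stack.push east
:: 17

$ maze.move east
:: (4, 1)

$ maze.sense east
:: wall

$ maze.sense north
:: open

$ stack.push north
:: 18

$ maze.move north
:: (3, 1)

$ maze.sense east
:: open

$ stack.push east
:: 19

$ maze.move east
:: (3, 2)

$ maze.sense east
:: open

$ stack.push east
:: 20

$ maze.move east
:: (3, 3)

$ maze.sense east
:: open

$ stack.push east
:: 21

$ maze.move east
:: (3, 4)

$ maze.sense east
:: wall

$ maze.sense south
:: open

$ stack.push south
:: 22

$ maze.move south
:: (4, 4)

$ maze.sense east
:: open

$ stack.push east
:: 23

$ maze.move east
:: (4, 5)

$ maze.sense east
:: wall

$ stack.pop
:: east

$ maze.move west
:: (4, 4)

$ maze.sense west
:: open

$ stack.push west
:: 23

$ maze.move west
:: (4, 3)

$ stack.pop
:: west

$ maze.move east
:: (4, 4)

$ stack.pop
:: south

$ maze.move north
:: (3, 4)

$ maze.sense north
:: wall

$ stack.pop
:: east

$ maze.move west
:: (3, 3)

$ maze.sense north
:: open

$ stack.push north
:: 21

$ maze.move north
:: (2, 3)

$ maze.sense west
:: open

$ stack.push west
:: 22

$ maze.move west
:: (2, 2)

$ maze.sense west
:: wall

$ maze.sense north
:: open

$ stack.push north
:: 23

$ maze.move north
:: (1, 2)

$ maze.sense east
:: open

$ stack.push east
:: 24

$ maze.move east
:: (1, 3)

$ maze.sense east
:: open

$ stack.push east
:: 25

$ maze.move east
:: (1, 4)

$ maze.sense east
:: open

$ stack.push east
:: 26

$ maze.move east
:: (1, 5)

$ maze.sense east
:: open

$ stack.push east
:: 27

$ maze.move east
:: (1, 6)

$ maze.sense east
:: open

$ stack.push east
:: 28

$ maze.move east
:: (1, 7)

$ maze.sense south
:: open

$ stack.push south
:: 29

$ maze.move south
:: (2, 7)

$ maze.sense south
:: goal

$ maze.move south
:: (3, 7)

Answer: (3, 7)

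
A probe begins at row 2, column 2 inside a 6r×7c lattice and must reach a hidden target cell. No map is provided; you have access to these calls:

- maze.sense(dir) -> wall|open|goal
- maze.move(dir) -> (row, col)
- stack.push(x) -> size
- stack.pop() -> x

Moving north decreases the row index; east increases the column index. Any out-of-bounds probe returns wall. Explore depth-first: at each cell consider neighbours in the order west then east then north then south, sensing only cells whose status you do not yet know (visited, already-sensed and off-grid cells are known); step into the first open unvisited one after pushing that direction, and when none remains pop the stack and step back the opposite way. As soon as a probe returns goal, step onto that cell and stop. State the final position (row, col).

Do: maze.sense[dir=west]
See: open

Do: stack.push[x=west]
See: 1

Do: maze.move[dir=west]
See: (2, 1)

Do: maze.sense[dir=west]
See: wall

Do: maze.sense[dir=north]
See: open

Do: stack.push[x=north]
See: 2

Do: maze.move[dir=north]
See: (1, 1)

Do: maze.sense[dir=west]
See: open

Do: stack.push[x=west]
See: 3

Do: maze.move[dir=west]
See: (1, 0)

Do: maze.sense[dir=north]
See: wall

Do: stack.pop[]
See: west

Do: maze.move[dir=east]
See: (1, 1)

Do: maze.sense[dir=east]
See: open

Do: stack.push[x=east]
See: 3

Do: maze.move[dir=east]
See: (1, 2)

Do: maze.sense[dir=east]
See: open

Do: stack.push[x=east]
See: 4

Do: maze.move[dir=east]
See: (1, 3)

Do: maze.sense[dir=east]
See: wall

Do: maze.sense[dir=north]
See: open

Do: stack.push[x=north]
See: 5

Do: maze.move[dir=north]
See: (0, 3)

Do: maze.sense[dir=west]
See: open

Do: stack.push[x=west]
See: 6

Do: maze.move[dir=west]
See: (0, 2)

Do: maze.sense[dir=west]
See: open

Do: stack.push[x=west]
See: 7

Do: maze.move[dir=west]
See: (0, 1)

Do: stack.pop[]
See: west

Do: maze.move[dir=east]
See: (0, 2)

Do: stack.pop[]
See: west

Do: maze.move[dir=east]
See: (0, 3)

Do: maze.sense[dir=east]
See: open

Do: stack.push[x=east]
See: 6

Do: maze.move[dir=east]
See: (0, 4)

Do: maze.sense[dir=east]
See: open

Do: stack.push[x=east]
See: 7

Do: maze.move[dir=east]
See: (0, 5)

Do: maze.sense[dir=east]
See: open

Do: stack.push[x=east]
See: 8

Do: maze.move[dir=east]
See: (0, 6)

Do: maze.sense[dir=south]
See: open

Do: stack.push[x=south]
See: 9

Do: maze.move[dir=south]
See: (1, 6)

Do: maze.sense[dir=west]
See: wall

Do: maze.sense[dir=south]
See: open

Do: stack.push[x=south]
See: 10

Do: maze.move[dir=south]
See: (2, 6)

Do: maze.sense[dir=west]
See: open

Do: stack.push[x=west]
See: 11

Do: maze.move[dir=west]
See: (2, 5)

Do: maze.sense[dir=west]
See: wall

Do: maze.sense[dir=south]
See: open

Do: stack.push[x=south]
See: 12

Do: maze.move[dir=south]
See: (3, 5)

Do: maze.sense[dir=west]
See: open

Do: stack.push[x=west]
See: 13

Do: maze.move[dir=west]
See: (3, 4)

Do: maze.sense[dir=west]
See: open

Do: stack.push[x=west]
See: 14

Do: maze.move[dir=west]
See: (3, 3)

Do: maze.sense[dir=west]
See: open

Do: stack.push[x=west]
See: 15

Do: maze.move[dir=west]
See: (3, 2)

Do: maze.sense[dir=west]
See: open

Do: stack.push[x=west]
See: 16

Do: maze.move[dir=west]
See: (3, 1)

Do: maze.sense[dir=west]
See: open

Do: stack.push[x=west]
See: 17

Do: maze.move[dir=west]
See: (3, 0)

Do: maze.sense[dir=south]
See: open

Do: stack.push[x=south]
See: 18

Do: maze.move[dir=south]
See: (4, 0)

Do: maze.sense[dir=east]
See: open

Do: stack.push[x=east]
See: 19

Do: maze.move[dir=east]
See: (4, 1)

Do: maze.sense[dir=east]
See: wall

Do: maze.sense[dir=south]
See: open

Do: stack.push[x=south]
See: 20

Do: maze.move[dir=south]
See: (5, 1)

Do: maze.sense[dir=west]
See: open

Do: stack.push[x=west]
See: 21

Do: maze.move[dir=west]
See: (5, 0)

Do: stack.pop[]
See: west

Do: maze.move[dir=east]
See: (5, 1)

Do: maze.sense[dir=east]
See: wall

Do: stack.pop[]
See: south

Do: maze.move[dir=north]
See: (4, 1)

Do: stack.pop[]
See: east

Do: maze.move[dir=west]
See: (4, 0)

Do: stack.pop[]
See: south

Do: maze.move[dir=north]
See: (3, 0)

Do: stack.pop[]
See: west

Do: maze.move[dir=east]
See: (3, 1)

Do: stack.pop[]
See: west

Do: maze.move[dir=east]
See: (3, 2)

Do: stack.pop[]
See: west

Do: maze.move[dir=east]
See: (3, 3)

Do: maze.sense[dir=north]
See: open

Do: stack.push[x=north]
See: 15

Do: maze.move[dir=north]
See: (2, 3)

Do: stack.pop[]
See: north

Do: maze.move[dir=south]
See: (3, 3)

Do: maze.sense[dir=south]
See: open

Do: stack.push[x=south]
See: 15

Do: maze.move[dir=south]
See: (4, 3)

Do: maze.sense[dir=east]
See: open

Do: stack.push[x=east]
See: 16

Do: maze.move[dir=east]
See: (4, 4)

Do: maze.sense[dir=east]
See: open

Do: stack.push[x=east]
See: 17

Do: maze.move[dir=east]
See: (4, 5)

Do: maze.sense[dir=east]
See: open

Do: stack.push[x=east]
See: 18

Do: maze.move[dir=east]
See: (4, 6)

Do: maze.sense[dir=north]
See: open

Do: stack.push[x=north]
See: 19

Do: maze.move[dir=north]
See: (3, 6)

Do: stack.pop[]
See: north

Do: maze.move[dir=south]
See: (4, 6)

Do: maze.sense[dir=south]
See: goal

Do: maze.move[dir=south]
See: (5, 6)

Answer: (5, 6)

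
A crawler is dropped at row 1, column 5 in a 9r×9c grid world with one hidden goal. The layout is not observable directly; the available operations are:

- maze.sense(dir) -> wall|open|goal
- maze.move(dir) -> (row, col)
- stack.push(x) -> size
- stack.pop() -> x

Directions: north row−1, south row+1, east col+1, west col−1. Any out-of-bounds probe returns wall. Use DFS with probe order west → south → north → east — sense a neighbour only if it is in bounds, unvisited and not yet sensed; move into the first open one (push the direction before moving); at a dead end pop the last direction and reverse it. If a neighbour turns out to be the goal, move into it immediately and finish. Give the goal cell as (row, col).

>>> maze.sense dir→west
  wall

>>> maze.sense dir→south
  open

>>> stack.push x→south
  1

>>> maze.move dir→south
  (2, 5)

>>> maze.sense dir→west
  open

>>> stack.push x→west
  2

>>> maze.move dir→west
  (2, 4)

>>> maze.sense dir→west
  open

>>> stack.push x→west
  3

>>> maze.move dir→west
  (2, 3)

>>> maze.sense dir→west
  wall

>>> maze.sense dir→south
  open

>>> stack.push x→south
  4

>>> maze.move dir→south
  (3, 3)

>>> maze.sense dir→west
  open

>>> stack.push x→west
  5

>>> maze.move dir→west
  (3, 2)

>>> maze.sense dir→west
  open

>>> stack.push x→west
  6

>>> maze.move dir→west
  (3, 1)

>>> maze.sense dir→west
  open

>>> stack.push x→west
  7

>>> maze.move dir→west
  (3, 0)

>>> maze.sense dir→south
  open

>>> stack.push x→south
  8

>>> maze.move dir→south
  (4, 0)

>>> maze.sense dir→south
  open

>>> stack.push x→south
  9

>>> maze.move dir→south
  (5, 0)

>>> maze.sense dir→south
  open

>>> stack.push x→south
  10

>>> maze.move dir→south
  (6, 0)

>>> maze.sense dir→south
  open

>>> stack.push x→south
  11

>>> maze.move dir→south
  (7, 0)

>>> maze.sense dir→south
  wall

>>> maze.sense dir→east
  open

>>> stack.push x→east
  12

>>> maze.move dir→east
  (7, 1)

>>> maze.sense dir→south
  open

>>> stack.push x→south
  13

>>> maze.move dir→south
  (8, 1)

>>> maze.sense dir→east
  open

>>> stack.push x→east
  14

>>> maze.move dir→east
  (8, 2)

>>> maze.sense dir→north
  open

>>> stack.push x→north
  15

>>> maze.move dir→north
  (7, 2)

>>> maze.sense dir→north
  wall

>>> maze.sense dir→east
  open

>>> stack.push x→east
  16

>>> maze.move dir→east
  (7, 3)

>>> maze.sense dir→south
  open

>>> stack.push x→south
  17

>>> maze.move dir→south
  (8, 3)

>>> maze.sense dir→east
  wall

>>> stack.pop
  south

>>> maze.move dir→north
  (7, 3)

>>> maze.sense dir→north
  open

>>> stack.push x→north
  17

>>> maze.move dir→north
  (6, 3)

>>> maze.sense dir→north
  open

>>> stack.push x→north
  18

>>> maze.move dir→north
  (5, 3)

>>> maze.sense dir→west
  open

>>> stack.push x→west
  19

>>> maze.move dir→west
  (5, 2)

>>> maze.sense dir→west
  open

>>> stack.push x→west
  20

>>> maze.move dir→west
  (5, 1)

>>> maze.sense dir→south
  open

>>> stack.push x→south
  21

>>> maze.move dir→south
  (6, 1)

>>> stack.pop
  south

>>> maze.move dir→north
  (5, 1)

>>> maze.sense dir→north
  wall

>>> stack.pop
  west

>>> maze.move dir→east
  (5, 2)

>>> maze.sense dir→north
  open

>>> stack.push x→north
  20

>>> maze.move dir→north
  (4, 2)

>>> maze.sense dir→east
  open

>>> stack.push x→east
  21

>>> maze.move dir→east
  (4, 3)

>>> maze.sense dir→east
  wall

>>> stack.pop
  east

>>> maze.move dir→west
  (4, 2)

>>> stack.pop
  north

>>> maze.move dir→south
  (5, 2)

>>> stack.pop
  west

>>> maze.move dir→east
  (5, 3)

>>> maze.sense dir→east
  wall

>>> stack.pop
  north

>>> maze.move dir→south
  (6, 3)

>>> maze.sense dir→east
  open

>>> stack.push x→east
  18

>>> maze.move dir→east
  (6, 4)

>>> maze.sense dir→south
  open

>>> stack.push x→south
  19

>>> maze.move dir→south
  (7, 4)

>>> maze.sense dir→east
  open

>>> stack.push x→east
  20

>>> maze.move dir→east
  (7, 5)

>>> maze.sense dir→south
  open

>>> stack.push x→south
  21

>>> maze.move dir→south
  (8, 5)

>>> maze.sense dir→east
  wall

>>> stack.pop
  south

>>> maze.move dir→north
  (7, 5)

>>> maze.sense dir→north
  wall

>>> maze.sense dir→east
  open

>>> stack.push x→east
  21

>>> maze.move dir→east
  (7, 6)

>>> maze.sense dir→north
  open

>>> stack.push x→north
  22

>>> maze.move dir→north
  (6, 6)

>>> maze.sense dir→north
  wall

>>> maze.sense dir→east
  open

>>> stack.push x→east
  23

>>> maze.move dir→east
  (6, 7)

>>> maze.sense dir→south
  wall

>>> maze.sense dir→north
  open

>>> stack.push x→north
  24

>>> maze.move dir→north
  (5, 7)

>>> maze.sense dir→north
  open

>>> stack.push x→north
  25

>>> maze.move dir→north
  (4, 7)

>>> maze.sense dir→west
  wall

>>> maze.sense dir→north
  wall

>>> maze.sense dir→east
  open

>>> stack.push x→east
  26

>>> maze.move dir→east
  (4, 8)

>>> maze.sense dir→south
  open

>>> stack.push x→south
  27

>>> maze.move dir→south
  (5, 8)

>>> maze.sense dir→south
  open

>>> stack.push x→south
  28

>>> maze.move dir→south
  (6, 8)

>>> maze.sense dir→south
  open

>>> stack.push x→south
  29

>>> maze.move dir→south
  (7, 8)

>>> maze.sense dir→south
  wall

>>> stack.pop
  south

>>> maze.move dir→north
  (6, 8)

>>> stack.pop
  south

>>> maze.move dir→north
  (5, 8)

>>> stack.pop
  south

>>> maze.move dir→north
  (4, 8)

>>> maze.sense dir→north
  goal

>>> maze.move dir→north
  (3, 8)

Answer: (3, 8)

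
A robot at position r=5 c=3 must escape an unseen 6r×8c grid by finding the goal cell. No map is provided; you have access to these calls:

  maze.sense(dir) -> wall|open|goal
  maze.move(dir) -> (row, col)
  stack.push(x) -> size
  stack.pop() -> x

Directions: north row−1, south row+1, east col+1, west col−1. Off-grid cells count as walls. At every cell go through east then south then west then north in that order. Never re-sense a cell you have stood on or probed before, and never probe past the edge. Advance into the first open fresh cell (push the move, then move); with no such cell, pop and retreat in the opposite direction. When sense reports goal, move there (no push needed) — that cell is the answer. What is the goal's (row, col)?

Do: sense[east]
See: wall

Do: sense[west]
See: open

Do: push[west]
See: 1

Do: move[west]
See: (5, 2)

Do: sense[west]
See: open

Do: push[west]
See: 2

Do: move[west]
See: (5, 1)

Do: sense[west]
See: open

Do: push[west]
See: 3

Do: move[west]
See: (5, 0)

Do: sense[north]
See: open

Do: push[north]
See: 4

Do: move[north]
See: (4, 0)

Do: sense[east]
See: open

Do: push[east]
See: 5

Do: move[east]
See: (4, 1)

Do: sense[east]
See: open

Do: push[east]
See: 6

Do: move[east]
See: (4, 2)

Do: sense[east]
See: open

Do: push[east]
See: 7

Do: move[east]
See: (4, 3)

Do: sense[east]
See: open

Do: push[east]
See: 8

Do: move[east]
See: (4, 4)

Do: sense[east]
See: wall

Do: sense[north]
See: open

Do: push[north]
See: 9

Do: move[north]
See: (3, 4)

Do: sense[east]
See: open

Do: push[east]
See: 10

Do: move[east]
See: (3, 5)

Do: sense[east]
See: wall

Do: sense[north]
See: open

Do: push[north]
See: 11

Do: move[north]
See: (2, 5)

Do: sense[east]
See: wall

Do: sense[west]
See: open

Do: push[west]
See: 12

Do: move[west]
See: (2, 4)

Do: sense[west]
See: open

Do: push[west]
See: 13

Do: move[west]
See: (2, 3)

Do: sense[south]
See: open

Do: push[south]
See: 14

Do: move[south]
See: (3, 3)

Do: sense[west]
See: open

Do: push[west]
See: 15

Do: move[west]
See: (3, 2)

Do: sense[west]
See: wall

Do: sense[north]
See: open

Do: push[north]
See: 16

Do: move[north]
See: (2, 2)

Do: sense[west]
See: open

Do: push[west]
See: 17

Do: move[west]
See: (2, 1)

Do: sense[west]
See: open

Do: push[west]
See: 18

Do: move[west]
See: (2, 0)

Do: sense[south]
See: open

Do: push[south]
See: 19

Do: move[south]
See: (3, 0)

Do: pop[]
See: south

Do: move[north]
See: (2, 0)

Do: sense[north]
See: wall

Do: pop[]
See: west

Do: move[east]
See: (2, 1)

Do: sense[north]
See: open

Do: push[north]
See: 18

Do: move[north]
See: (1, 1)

Do: sense[east]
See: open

Do: push[east]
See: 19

Do: move[east]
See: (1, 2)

Do: sense[east]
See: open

Do: push[east]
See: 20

Do: move[east]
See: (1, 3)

Do: sense[east]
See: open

Do: push[east]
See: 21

Do: move[east]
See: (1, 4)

Do: sense[east]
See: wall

Do: sense[north]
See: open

Do: push[north]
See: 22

Do: move[north]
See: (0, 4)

Do: sense[east]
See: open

Do: push[east]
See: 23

Do: move[east]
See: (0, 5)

Do: sense[east]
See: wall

Do: pop[]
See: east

Do: move[west]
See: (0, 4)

Do: sense[west]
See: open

Do: push[west]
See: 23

Do: move[west]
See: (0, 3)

Do: sense[west]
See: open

Do: push[west]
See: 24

Do: move[west]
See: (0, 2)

Do: sense[west]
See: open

Do: push[west]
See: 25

Do: move[west]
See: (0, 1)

Do: sense[west]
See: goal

Do: move[west]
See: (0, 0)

Answer: (0, 0)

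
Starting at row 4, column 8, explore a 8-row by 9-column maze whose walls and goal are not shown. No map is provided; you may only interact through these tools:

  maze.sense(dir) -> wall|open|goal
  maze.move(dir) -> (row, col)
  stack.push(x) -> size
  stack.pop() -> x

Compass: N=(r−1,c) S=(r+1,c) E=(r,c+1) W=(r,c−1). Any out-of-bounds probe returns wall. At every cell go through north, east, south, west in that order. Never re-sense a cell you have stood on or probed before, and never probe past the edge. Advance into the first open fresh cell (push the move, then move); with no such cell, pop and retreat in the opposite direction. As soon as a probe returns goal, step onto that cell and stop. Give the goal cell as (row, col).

[in] maze.sense north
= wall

[in] maze.sense south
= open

[in] stack.push south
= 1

[in] maze.move south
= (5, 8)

[in] maze.sense south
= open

[in] stack.push south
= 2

[in] maze.move south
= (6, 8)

[in] maze.sense south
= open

[in] stack.push south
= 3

[in] maze.move south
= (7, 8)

[in] maze.sense west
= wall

[in] stack.pop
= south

[in] maze.move north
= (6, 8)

[in] maze.sense west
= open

[in] stack.push west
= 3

[in] maze.move west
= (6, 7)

[in] maze.sense north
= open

[in] stack.push north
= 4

[in] maze.move north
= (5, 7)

[in] maze.sense north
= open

[in] stack.push north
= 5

[in] maze.move north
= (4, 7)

[in] maze.sense north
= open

[in] stack.push north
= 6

[in] maze.move north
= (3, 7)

[in] maze.sense north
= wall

[in] maze.sense west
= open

[in] stack.push west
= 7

[in] maze.move west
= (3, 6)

[in] maze.sense north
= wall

[in] maze.sense south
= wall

[in] maze.sense west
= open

[in] stack.push west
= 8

[in] maze.move west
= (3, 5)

[in] maze.sense north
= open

[in] stack.push north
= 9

[in] maze.move north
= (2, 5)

[in] maze.sense north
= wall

[in] maze.sense west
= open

[in] stack.push west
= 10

[in] maze.move west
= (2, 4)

[in] maze.sense north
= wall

[in] maze.sense south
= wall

[in] maze.sense west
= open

[in] stack.push west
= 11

[in] maze.move west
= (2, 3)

[in] maze.sense north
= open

[in] stack.push north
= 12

[in] maze.move north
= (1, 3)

[in] maze.sense north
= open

[in] stack.push north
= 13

[in] maze.move north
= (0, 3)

[in] maze.sense east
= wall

[in] maze.sense west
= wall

[in] stack.pop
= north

[in] maze.move south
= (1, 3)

[in] maze.sense west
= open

[in] stack.push west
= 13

[in] maze.move west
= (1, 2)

[in] maze.sense south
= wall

[in] maze.sense west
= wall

[in] stack.pop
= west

[in] maze.move east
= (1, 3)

[in] stack.pop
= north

[in] maze.move south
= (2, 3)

[in] maze.sense south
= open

[in] stack.push south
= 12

[in] maze.move south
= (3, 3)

[in] maze.sense south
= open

[in] stack.push south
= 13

[in] maze.move south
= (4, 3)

[in] maze.sense east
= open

[in] stack.push east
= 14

[in] maze.move east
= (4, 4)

[in] maze.sense east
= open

[in] stack.push east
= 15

[in] maze.move east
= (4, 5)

[in] maze.sense south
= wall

[in] stack.pop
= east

[in] maze.move west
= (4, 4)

[in] maze.sense south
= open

[in] stack.push south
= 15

[in] maze.move south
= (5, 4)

[in] maze.sense south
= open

[in] stack.push south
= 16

[in] maze.move south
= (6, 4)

[in] maze.sense east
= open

[in] stack.push east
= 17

[in] maze.move east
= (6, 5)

[in] maze.sense east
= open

[in] stack.push east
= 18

[in] maze.move east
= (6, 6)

[in] maze.sense north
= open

[in] stack.push north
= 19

[in] maze.move north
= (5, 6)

[in] stack.pop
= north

[in] maze.move south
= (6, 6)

[in] maze.sense south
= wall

[in] stack.pop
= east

[in] maze.move west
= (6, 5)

[in] maze.sense south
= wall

[in] stack.pop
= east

[in] maze.move west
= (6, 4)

[in] maze.sense south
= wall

[in] maze.sense west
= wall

[in] stack.pop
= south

[in] maze.move north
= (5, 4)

[in] maze.sense west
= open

[in] stack.push west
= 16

[in] maze.move west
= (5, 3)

[in] maze.sense west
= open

[in] stack.push west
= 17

[in] maze.move west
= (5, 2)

[in] maze.sense north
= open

[in] stack.push north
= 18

[in] maze.move north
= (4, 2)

[in] maze.sense north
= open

[in] stack.push north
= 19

[in] maze.move north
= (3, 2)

[in] maze.sense west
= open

[in] stack.push west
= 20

[in] maze.move west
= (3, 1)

[in] maze.sense north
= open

[in] stack.push north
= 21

[in] maze.move north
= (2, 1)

[in] maze.sense west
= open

[in] stack.push west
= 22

[in] maze.move west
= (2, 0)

[in] maze.sense north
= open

[in] stack.push north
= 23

[in] maze.move north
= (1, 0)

[in] maze.sense north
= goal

[in] maze.move north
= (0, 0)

Answer: (0, 0)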